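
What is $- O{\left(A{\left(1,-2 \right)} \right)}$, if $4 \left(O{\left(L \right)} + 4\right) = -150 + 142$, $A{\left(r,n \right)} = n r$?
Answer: $6$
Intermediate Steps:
$O{\left(L \right)} = -6$ ($O{\left(L \right)} = -4 + \frac{-150 + 142}{4} = -4 + \frac{1}{4} \left(-8\right) = -4 - 2 = -6$)
$- O{\left(A{\left(1,-2 \right)} \right)} = \left(-1\right) \left(-6\right) = 6$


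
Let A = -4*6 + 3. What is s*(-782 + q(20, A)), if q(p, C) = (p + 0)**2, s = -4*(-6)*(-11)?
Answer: 100848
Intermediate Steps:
s = -264 (s = 24*(-11) = -264)
A = -21 (A = -24 + 3 = -21)
q(p, C) = p**2
s*(-782 + q(20, A)) = -264*(-782 + 20**2) = -264*(-782 + 400) = -264*(-382) = 100848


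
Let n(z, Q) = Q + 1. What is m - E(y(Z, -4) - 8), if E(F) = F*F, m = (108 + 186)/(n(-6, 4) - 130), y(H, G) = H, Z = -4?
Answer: -18294/125 ≈ -146.35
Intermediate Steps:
n(z, Q) = 1 + Q
m = -294/125 (m = (108 + 186)/((1 + 4) - 130) = 294/(5 - 130) = 294/(-125) = 294*(-1/125) = -294/125 ≈ -2.3520)
E(F) = F²
m - E(y(Z, -4) - 8) = -294/125 - (-4 - 8)² = -294/125 - 1*(-12)² = -294/125 - 1*144 = -294/125 - 144 = -18294/125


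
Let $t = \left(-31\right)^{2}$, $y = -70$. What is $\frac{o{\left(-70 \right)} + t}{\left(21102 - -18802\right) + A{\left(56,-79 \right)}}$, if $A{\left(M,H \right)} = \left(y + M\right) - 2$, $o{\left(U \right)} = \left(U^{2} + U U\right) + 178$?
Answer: $\frac{10939}{39888} \approx 0.27424$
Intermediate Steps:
$o{\left(U \right)} = 178 + 2 U^{2}$ ($o{\left(U \right)} = \left(U^{2} + U^{2}\right) + 178 = 2 U^{2} + 178 = 178 + 2 U^{2}$)
$t = 961$
$A{\left(M,H \right)} = -72 + M$ ($A{\left(M,H \right)} = \left(-70 + M\right) - 2 = -72 + M$)
$\frac{o{\left(-70 \right)} + t}{\left(21102 - -18802\right) + A{\left(56,-79 \right)}} = \frac{\left(178 + 2 \left(-70\right)^{2}\right) + 961}{\left(21102 - -18802\right) + \left(-72 + 56\right)} = \frac{\left(178 + 2 \cdot 4900\right) + 961}{\left(21102 + 18802\right) - 16} = \frac{\left(178 + 9800\right) + 961}{39904 - 16} = \frac{9978 + 961}{39888} = 10939 \cdot \frac{1}{39888} = \frac{10939}{39888}$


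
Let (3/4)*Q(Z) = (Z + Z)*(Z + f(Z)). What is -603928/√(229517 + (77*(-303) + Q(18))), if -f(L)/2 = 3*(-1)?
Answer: -301964*√207338/103669 ≈ -1326.3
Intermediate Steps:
f(L) = 6 (f(L) = -6*(-1) = -2*(-3) = 6)
Q(Z) = 8*Z*(6 + Z)/3 (Q(Z) = 4*((Z + Z)*(Z + 6))/3 = 4*((2*Z)*(6 + Z))/3 = 4*(2*Z*(6 + Z))/3 = 8*Z*(6 + Z)/3)
-603928/√(229517 + (77*(-303) + Q(18))) = -603928/√(229517 + (77*(-303) + (8/3)*18*(6 + 18))) = -603928/√(229517 + (-23331 + (8/3)*18*24)) = -603928/√(229517 + (-23331 + 1152)) = -603928/√(229517 - 22179) = -603928*√207338/207338 = -301964*√207338/103669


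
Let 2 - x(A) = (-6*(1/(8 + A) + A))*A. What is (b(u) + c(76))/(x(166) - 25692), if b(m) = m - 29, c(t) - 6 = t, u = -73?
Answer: -29/202495 ≈ -0.00014321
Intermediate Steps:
c(t) = 6 + t
b(m) = -29 + m
x(A) = 2 - A*(-6*A - 6/(8 + A)) (x(A) = 2 - (-6*(1/(8 + A) + A))*A = 2 - (-6*(A + 1/(8 + A)))*A = 2 - (-6*A - 6/(8 + A))*A = 2 - A*(-6*A - 6/(8 + A)))
(b(u) + c(76))/(x(166) - 25692) = ((-29 - 73) + (6 + 76))/(2*(8 + 3*166³ + 4*166 + 24*166²)/(8 + 166) - 25692) = (-102 + 82)/(2*(8 + 3*4574296 + 664 + 24*27556)/174 - 25692) = -20/(2*(1/174)*(8 + 13722888 + 664 + 661344) - 25692) = -20/(2*(1/174)*14384904 - 25692) = -20/(4794968/29 - 25692) = -20/4049900/29 = -20*29/4049900 = -29/202495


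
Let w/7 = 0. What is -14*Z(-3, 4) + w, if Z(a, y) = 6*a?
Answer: 252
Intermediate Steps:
w = 0 (w = 7*0 = 0)
-14*Z(-3, 4) + w = -84*(-3) + 0 = -14*(-18) + 0 = 252 + 0 = 252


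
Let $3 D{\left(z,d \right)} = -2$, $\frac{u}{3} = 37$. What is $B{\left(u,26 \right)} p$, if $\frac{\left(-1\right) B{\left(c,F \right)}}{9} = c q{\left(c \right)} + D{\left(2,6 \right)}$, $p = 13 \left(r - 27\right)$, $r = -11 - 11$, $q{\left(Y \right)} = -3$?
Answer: $-1912911$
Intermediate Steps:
$r = -22$ ($r = -11 - 11 = -22$)
$u = 111$ ($u = 3 \cdot 37 = 111$)
$D{\left(z,d \right)} = - \frac{2}{3}$ ($D{\left(z,d \right)} = \frac{1}{3} \left(-2\right) = - \frac{2}{3}$)
$p = -637$ ($p = 13 \left(-22 - 27\right) = 13 \left(-49\right) = -637$)
$B{\left(c,F \right)} = 6 + 27 c$ ($B{\left(c,F \right)} = - 9 \left(c \left(-3\right) - \frac{2}{3}\right) = - 9 \left(- 3 c - \frac{2}{3}\right) = - 9 \left(- \frac{2}{3} - 3 c\right) = 6 + 27 c$)
$B{\left(u,26 \right)} p = \left(6 + 27 \cdot 111\right) \left(-637\right) = \left(6 + 2997\right) \left(-637\right) = 3003 \left(-637\right) = -1912911$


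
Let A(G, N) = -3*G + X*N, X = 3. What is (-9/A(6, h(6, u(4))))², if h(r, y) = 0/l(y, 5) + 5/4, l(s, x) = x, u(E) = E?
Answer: 144/361 ≈ 0.39889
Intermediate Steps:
h(r, y) = 5/4 (h(r, y) = 0/5 + 5/4 = 0*(⅕) + 5*(¼) = 0 + 5/4 = 5/4)
A(G, N) = -3*G + 3*N
(-9/A(6, h(6, u(4))))² = (-9/(-3*6 + 3*(5/4)))² = (-9/(-18 + 15/4))² = (-9/(-57/4))² = (-9*(-4/57))² = (12/19)² = 144/361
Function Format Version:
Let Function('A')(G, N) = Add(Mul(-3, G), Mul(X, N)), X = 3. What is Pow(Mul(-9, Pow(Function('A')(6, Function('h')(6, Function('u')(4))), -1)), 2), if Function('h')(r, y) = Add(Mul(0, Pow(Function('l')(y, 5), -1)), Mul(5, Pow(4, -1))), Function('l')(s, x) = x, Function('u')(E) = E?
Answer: Rational(144, 361) ≈ 0.39889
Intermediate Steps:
Function('h')(r, y) = Rational(5, 4) (Function('h')(r, y) = Add(Mul(0, Pow(5, -1)), Mul(5, Pow(4, -1))) = Add(Mul(0, Rational(1, 5)), Mul(5, Rational(1, 4))) = Add(0, Rational(5, 4)) = Rational(5, 4))
Function('A')(G, N) = Add(Mul(-3, G), Mul(3, N))
Pow(Mul(-9, Pow(Function('A')(6, Function('h')(6, Function('u')(4))), -1)), 2) = Pow(Mul(-9, Pow(Add(Mul(-3, 6), Mul(3, Rational(5, 4))), -1)), 2) = Pow(Mul(-9, Pow(Add(-18, Rational(15, 4)), -1)), 2) = Pow(Mul(-9, Pow(Rational(-57, 4), -1)), 2) = Pow(Mul(-9, Rational(-4, 57)), 2) = Pow(Rational(12, 19), 2) = Rational(144, 361)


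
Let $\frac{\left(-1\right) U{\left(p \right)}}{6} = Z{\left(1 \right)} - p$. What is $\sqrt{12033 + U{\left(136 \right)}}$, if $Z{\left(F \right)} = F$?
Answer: $3 \sqrt{1427} \approx 113.33$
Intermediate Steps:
$U{\left(p \right)} = -6 + 6 p$ ($U{\left(p \right)} = - 6 \left(1 - p\right) = -6 + 6 p$)
$\sqrt{12033 + U{\left(136 \right)}} = \sqrt{12033 + \left(-6 + 6 \cdot 136\right)} = \sqrt{12033 + \left(-6 + 816\right)} = \sqrt{12033 + 810} = \sqrt{12843} = 3 \sqrt{1427}$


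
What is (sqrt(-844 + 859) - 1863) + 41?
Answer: -1822 + sqrt(15) ≈ -1818.1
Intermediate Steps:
(sqrt(-844 + 859) - 1863) + 41 = (sqrt(15) - 1863) + 41 = (-1863 + sqrt(15)) + 41 = -1822 + sqrt(15)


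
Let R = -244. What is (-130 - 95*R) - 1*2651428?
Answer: -2628378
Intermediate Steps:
(-130 - 95*R) - 1*2651428 = (-130 - 95*(-244)) - 1*2651428 = (-130 + 23180) - 2651428 = 23050 - 2651428 = -2628378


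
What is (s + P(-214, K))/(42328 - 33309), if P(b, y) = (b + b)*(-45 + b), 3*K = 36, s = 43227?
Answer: 154079/9019 ≈ 17.084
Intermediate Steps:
K = 12 (K = (⅓)*36 = 12)
P(b, y) = 2*b*(-45 + b) (P(b, y) = (2*b)*(-45 + b) = 2*b*(-45 + b))
(s + P(-214, K))/(42328 - 33309) = (43227 + 2*(-214)*(-45 - 214))/(42328 - 33309) = (43227 + 2*(-214)*(-259))/9019 = (43227 + 110852)*(1/9019) = 154079*(1/9019) = 154079/9019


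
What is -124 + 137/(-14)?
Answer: -1873/14 ≈ -133.79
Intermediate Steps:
-124 + 137/(-14) = -124 - 1/14*137 = -124 - 137/14 = -1873/14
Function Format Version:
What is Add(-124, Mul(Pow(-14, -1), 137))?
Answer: Rational(-1873, 14) ≈ -133.79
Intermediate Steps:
Add(-124, Mul(Pow(-14, -1), 137)) = Add(-124, Mul(Rational(-1, 14), 137)) = Add(-124, Rational(-137, 14)) = Rational(-1873, 14)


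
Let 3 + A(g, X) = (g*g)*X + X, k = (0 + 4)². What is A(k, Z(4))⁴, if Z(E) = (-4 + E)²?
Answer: 81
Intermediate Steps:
k = 16 (k = 4² = 16)
A(g, X) = -3 + X + X*g² (A(g, X) = -3 + ((g*g)*X + X) = -3 + (g²*X + X) = -3 + (X*g² + X) = -3 + (X + X*g²) = -3 + X + X*g²)
A(k, Z(4))⁴ = (-3 + (-4 + 4)² + (-4 + 4)²*16²)⁴ = (-3 + 0² + 0²*256)⁴ = (-3 + 0 + 0*256)⁴ = (-3 + 0 + 0)⁴ = (-3)⁴ = 81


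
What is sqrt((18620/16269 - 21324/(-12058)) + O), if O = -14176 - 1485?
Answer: I*sqrt(150643705186936786803)/98085801 ≈ 125.13*I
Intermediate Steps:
O = -15661
sqrt((18620/16269 - 21324/(-12058)) + O) = sqrt((18620/16269 - 21324/(-12058)) - 15661) = sqrt((18620*(1/16269) - 21324*(-1/12058)) - 15661) = sqrt((18620/16269 + 10662/6029) - 15661) = sqrt(285720058/98085801 - 15661) = sqrt(-1535836009403/98085801) = I*sqrt(150643705186936786803)/98085801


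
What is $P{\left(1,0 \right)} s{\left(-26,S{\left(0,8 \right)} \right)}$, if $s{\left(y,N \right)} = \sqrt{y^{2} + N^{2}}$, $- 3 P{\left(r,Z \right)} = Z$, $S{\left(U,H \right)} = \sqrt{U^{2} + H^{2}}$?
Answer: $0$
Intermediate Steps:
$S{\left(U,H \right)} = \sqrt{H^{2} + U^{2}}$
$P{\left(r,Z \right)} = - \frac{Z}{3}$
$s{\left(y,N \right)} = \sqrt{N^{2} + y^{2}}$
$P{\left(1,0 \right)} s{\left(-26,S{\left(0,8 \right)} \right)} = \left(- \frac{1}{3}\right) 0 \sqrt{\left(\sqrt{8^{2} + 0^{2}}\right)^{2} + \left(-26\right)^{2}} = 0 \sqrt{\left(\sqrt{64 + 0}\right)^{2} + 676} = 0 \sqrt{\left(\sqrt{64}\right)^{2} + 676} = 0 \sqrt{8^{2} + 676} = 0 \sqrt{64 + 676} = 0 \sqrt{740} = 0 \cdot 2 \sqrt{185} = 0$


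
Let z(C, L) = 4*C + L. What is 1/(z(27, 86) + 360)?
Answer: 1/554 ≈ 0.0018051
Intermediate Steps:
z(C, L) = L + 4*C
1/(z(27, 86) + 360) = 1/((86 + 4*27) + 360) = 1/((86 + 108) + 360) = 1/(194 + 360) = 1/554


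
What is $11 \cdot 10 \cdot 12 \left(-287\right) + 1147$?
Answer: $-377693$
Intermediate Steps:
$11 \cdot 10 \cdot 12 \left(-287\right) + 1147 = 110 \cdot 12 \left(-287\right) + 1147 = 1320 \left(-287\right) + 1147 = -378840 + 1147 = -377693$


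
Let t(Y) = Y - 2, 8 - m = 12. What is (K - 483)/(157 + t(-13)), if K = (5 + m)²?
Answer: -241/71 ≈ -3.3944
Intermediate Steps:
m = -4 (m = 8 - 1*12 = 8 - 12 = -4)
t(Y) = -2 + Y
K = 1 (K = (5 - 4)² = 1² = 1)
(K - 483)/(157 + t(-13)) = (1 - 483)/(157 + (-2 - 13)) = -482/(157 - 15) = -482/142 = -482*1/142 = -241/71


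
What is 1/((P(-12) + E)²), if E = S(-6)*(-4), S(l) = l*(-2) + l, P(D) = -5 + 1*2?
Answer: 1/729 ≈ 0.0013717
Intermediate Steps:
P(D) = -3 (P(D) = -5 + 2 = -3)
S(l) = -l (S(l) = -2*l + l = -l)
E = -24 (E = -1*(-6)*(-4) = 6*(-4) = -24)
1/((P(-12) + E)²) = 1/((-3 - 24)²) = 1/((-27)²) = 1/729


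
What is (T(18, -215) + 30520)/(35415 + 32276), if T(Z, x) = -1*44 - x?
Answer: 30691/67691 ≈ 0.45340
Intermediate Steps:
T(Z, x) = -44 - x
(T(18, -215) + 30520)/(35415 + 32276) = ((-44 - 1*(-215)) + 30520)/(35415 + 32276) = ((-44 + 215) + 30520)/67691 = (171 + 30520)*(1/67691) = 30691*(1/67691) = 30691/67691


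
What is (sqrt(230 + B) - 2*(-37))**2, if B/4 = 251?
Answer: (74 + sqrt(1234))**2 ≈ 11909.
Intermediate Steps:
B = 1004 (B = 4*251 = 1004)
(sqrt(230 + B) - 2*(-37))**2 = (sqrt(230 + 1004) - 2*(-37))**2 = (sqrt(1234) + 74)**2 = (74 + sqrt(1234))**2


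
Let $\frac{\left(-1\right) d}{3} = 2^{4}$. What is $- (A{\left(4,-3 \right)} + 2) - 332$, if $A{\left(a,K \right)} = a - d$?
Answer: $-386$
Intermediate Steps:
$d = -48$ ($d = - 3 \cdot 2^{4} = \left(-3\right) 16 = -48$)
$A{\left(a,K \right)} = 48 + a$ ($A{\left(a,K \right)} = a - -48 = a + 48 = 48 + a$)
$- (A{\left(4,-3 \right)} + 2) - 332 = - (\left(48 + 4\right) + 2) - 332 = - (52 + 2) - 332 = \left(-1\right) 54 - 332 = -54 - 332 = -386$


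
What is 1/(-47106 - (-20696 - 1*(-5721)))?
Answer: -1/32131 ≈ -3.1123e-5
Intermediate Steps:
1/(-47106 - (-20696 - 1*(-5721))) = 1/(-47106 - (-20696 + 5721)) = 1/(-47106 - 1*(-14975)) = 1/(-47106 + 14975) = 1/(-32131) = -1/32131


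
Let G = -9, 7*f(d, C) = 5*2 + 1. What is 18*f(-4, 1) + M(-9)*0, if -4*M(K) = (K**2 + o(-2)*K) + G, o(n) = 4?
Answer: 198/7 ≈ 28.286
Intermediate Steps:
f(d, C) = 11/7 (f(d, C) = (5*2 + 1)/7 = (10 + 1)/7 = (1/7)*11 = 11/7)
M(K) = 9/4 - K - K**2/4 (M(K) = -((K**2 + 4*K) - 9)/4 = -(-9 + K**2 + 4*K)/4 = 9/4 - K - K**2/4)
18*f(-4, 1) + M(-9)*0 = 18*(11/7) + (9/4 - 1*(-9) - 1/4*(-9)**2)*0 = 198/7 + (9/4 + 9 - 1/4*81)*0 = 198/7 + (9/4 + 9 - 81/4)*0 = 198/7 - 9*0 = 198/7 + 0 = 198/7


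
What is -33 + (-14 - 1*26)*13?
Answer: -553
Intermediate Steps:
-33 + (-14 - 1*26)*13 = -33 + (-14 - 26)*13 = -33 - 40*13 = -33 - 520 = -553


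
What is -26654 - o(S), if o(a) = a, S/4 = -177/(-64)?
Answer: -426641/16 ≈ -26665.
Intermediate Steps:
S = 177/16 (S = 4*(-177/(-64)) = 4*(-177*(-1/64)) = 4*(177/64) = 177/16 ≈ 11.063)
-26654 - o(S) = -26654 - 1*177/16 = -26654 - 177/16 = -426641/16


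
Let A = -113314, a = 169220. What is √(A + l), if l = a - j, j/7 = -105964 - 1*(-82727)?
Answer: 3*√24285 ≈ 467.51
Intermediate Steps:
j = -162659 (j = 7*(-105964 - 1*(-82727)) = 7*(-105964 + 82727) = 7*(-23237) = -162659)
l = 331879 (l = 169220 - 1*(-162659) = 169220 + 162659 = 331879)
√(A + l) = √(-113314 + 331879) = √218565 = 3*√24285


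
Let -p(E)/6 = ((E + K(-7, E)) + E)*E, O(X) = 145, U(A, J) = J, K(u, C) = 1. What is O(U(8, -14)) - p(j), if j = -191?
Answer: 436771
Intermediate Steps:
p(E) = -6*E*(1 + 2*E) (p(E) = -6*((E + 1) + E)*E = -6*((1 + E) + E)*E = -6*(1 + 2*E)*E = -6*E*(1 + 2*E))
O(U(8, -14)) - p(j) = 145 - (-6)*(-191)*(1 + 2*(-191)) = 145 - (-6)*(-191)*(1 - 382) = 145 - (-6)*(-191)*(-381) = 145 - 1*(-436626) = 145 + 436626 = 436771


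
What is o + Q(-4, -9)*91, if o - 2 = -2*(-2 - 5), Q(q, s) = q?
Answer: -348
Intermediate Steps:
o = 16 (o = 2 - 2*(-2 - 5) = 2 - 2*(-7) = 2 + 14 = 16)
o + Q(-4, -9)*91 = 16 - 4*91 = 16 - 364 = -348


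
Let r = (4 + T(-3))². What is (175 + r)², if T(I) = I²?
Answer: 118336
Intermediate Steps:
r = 169 (r = (4 + (-3)²)² = (4 + 9)² = 13² = 169)
(175 + r)² = (175 + 169)² = 344² = 118336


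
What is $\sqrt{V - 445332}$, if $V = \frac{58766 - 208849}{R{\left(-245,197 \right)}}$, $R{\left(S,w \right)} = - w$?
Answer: $\frac{i \sqrt{17253323237}}{197} \approx 666.76 i$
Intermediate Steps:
$V = \frac{150083}{197}$ ($V = \frac{58766 - 208849}{\left(-1\right) 197} = \frac{58766 - 208849}{-197} = \left(-150083\right) \left(- \frac{1}{197}\right) = \frac{150083}{197} \approx 761.84$)
$\sqrt{V - 445332} = \sqrt{\frac{150083}{197} - 445332} = \sqrt{- \frac{87580321}{197}} = \frac{i \sqrt{17253323237}}{197}$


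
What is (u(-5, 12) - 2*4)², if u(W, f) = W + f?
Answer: 1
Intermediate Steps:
(u(-5, 12) - 2*4)² = ((-5 + 12) - 2*4)² = (7 - 8)² = (-1)² = 1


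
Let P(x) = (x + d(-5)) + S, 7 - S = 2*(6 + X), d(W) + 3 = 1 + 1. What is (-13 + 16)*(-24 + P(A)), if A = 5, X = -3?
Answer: -57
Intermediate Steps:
d(W) = -1 (d(W) = -3 + (1 + 1) = -3 + 2 = -1)
S = 1 (S = 7 - 2*(6 - 3) = 7 - 2*3 = 7 - 1*6 = 7 - 6 = 1)
P(x) = x (P(x) = (x - 1) + 1 = (-1 + x) + 1 = x)
(-13 + 16)*(-24 + P(A)) = (-13 + 16)*(-24 + 5) = 3*(-19) = -57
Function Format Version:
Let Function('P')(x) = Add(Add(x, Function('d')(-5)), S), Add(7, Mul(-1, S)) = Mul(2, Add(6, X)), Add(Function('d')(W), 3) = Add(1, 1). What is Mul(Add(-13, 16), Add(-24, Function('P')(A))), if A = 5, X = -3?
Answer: -57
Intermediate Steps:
Function('d')(W) = -1 (Function('d')(W) = Add(-3, Add(1, 1)) = Add(-3, 2) = -1)
S = 1 (S = Add(7, Mul(-1, Mul(2, Add(6, -3)))) = Add(7, Mul(-1, Mul(2, 3))) = Add(7, Mul(-1, 6)) = Add(7, -6) = 1)
Function('P')(x) = x (Function('P')(x) = Add(Add(x, -1), 1) = Add(Add(-1, x), 1) = x)
Mul(Add(-13, 16), Add(-24, Function('P')(A))) = Mul(Add(-13, 16), Add(-24, 5)) = Mul(3, -19) = -57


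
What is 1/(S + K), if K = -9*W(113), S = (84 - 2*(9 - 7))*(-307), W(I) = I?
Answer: -1/25577 ≈ -3.9098e-5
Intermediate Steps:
S = -24560 (S = (84 - 2*2)*(-307) = (84 - 4)*(-307) = 80*(-307) = -24560)
K = -1017 (K = -9*113 = -1017)
1/(S + K) = 1/(-24560 - 1017) = 1/(-25577) = -1/25577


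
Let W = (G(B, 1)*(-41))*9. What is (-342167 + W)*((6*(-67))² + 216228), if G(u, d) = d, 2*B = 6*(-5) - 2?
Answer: -129421061952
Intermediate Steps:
B = -16 (B = (6*(-5) - 2)/2 = (-30 - 2)/2 = (½)*(-32) = -16)
W = -369 (W = (1*(-41))*9 = -41*9 = -369)
(-342167 + W)*((6*(-67))² + 216228) = (-342167 - 369)*((6*(-67))² + 216228) = -342536*((-402)² + 216228) = -342536*(161604 + 216228) = -342536*377832 = -129421061952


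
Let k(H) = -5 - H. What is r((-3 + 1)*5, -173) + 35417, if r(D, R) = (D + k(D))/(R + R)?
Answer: 12254287/346 ≈ 35417.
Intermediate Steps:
r(D, R) = -5/(2*R) (r(D, R) = (D + (-5 - D))/(R + R) = -5*1/(2*R) = -5/(2*R))
r((-3 + 1)*5, -173) + 35417 = -5/2/(-173) + 35417 = -5/2*(-1/173) + 35417 = 5/346 + 35417 = 12254287/346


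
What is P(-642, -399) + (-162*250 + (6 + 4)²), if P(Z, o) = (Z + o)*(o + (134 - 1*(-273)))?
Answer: -48728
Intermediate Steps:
P(Z, o) = (407 + o)*(Z + o) (P(Z, o) = (Z + o)*(o + (134 + 273)) = (Z + o)*(o + 407) = (Z + o)*(407 + o) = (407 + o)*(Z + o))
P(-642, -399) + (-162*250 + (6 + 4)²) = ((-399)² + 407*(-642) + 407*(-399) - 642*(-399)) + (-162*250 + (6 + 4)²) = (159201 - 261294 - 162393 + 256158) + (-40500 + 10²) = -8328 + (-40500 + 100) = -8328 - 40400 = -48728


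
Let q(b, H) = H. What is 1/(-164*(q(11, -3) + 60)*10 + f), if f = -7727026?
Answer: -1/7820506 ≈ -1.2787e-7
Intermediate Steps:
1/(-164*(q(11, -3) + 60)*10 + f) = 1/(-164*(-3 + 60)*10 - 7727026) = 1/(-164*57*10 - 7727026) = 1/(-9348*10 - 7727026) = 1/(-93480 - 7727026) = 1/(-7820506) = -1/7820506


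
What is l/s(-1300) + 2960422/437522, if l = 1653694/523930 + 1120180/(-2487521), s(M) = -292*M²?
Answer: 475995897677518887033745293/70347631963429073024200000 ≈ 6.7663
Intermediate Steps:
l = 1763351322587/651643438765 (l = 1653694*(1/523930) + 1120180*(-1/2487521) = 826847/261965 - 1120180/2487521 = 1763351322587/651643438765 ≈ 2.7060)
l/s(-1300) + 2960422/437522 = 1763351322587/(651643438765*((-292*(-1300)²))) + 2960422/437522 = 1763351322587/(651643438765*((-292*1690000))) + 2960422*(1/437522) = (1763351322587/651643438765)/(-493480000) + 1480211/218761 = (1763351322587/651643438765)*(-1/493480000) + 1480211/218761 = -1763351322587/321573004161752200000 + 1480211/218761 = 475995897677518887033745293/70347631963429073024200000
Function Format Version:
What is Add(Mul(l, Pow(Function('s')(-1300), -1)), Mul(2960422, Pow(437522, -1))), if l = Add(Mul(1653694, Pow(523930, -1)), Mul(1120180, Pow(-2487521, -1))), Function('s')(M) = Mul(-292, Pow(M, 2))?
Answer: Rational(475995897677518887033745293, 70347631963429073024200000) ≈ 6.7663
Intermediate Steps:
l = Rational(1763351322587, 651643438765) (l = Add(Mul(1653694, Rational(1, 523930)), Mul(1120180, Rational(-1, 2487521))) = Add(Rational(826847, 261965), Rational(-1120180, 2487521)) = Rational(1763351322587, 651643438765) ≈ 2.7060)
Add(Mul(l, Pow(Function('s')(-1300), -1)), Mul(2960422, Pow(437522, -1))) = Add(Mul(Rational(1763351322587, 651643438765), Pow(Mul(-292, Pow(-1300, 2)), -1)), Mul(2960422, Pow(437522, -1))) = Add(Mul(Rational(1763351322587, 651643438765), Pow(Mul(-292, 1690000), -1)), Mul(2960422, Rational(1, 437522))) = Add(Mul(Rational(1763351322587, 651643438765), Pow(-493480000, -1)), Rational(1480211, 218761)) = Add(Mul(Rational(1763351322587, 651643438765), Rational(-1, 493480000)), Rational(1480211, 218761)) = Add(Rational(-1763351322587, 321573004161752200000), Rational(1480211, 218761)) = Rational(475995897677518887033745293, 70347631963429073024200000)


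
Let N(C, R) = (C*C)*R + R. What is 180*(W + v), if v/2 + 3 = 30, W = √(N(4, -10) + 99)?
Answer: 9720 + 180*I*√71 ≈ 9720.0 + 1516.7*I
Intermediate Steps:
N(C, R) = R + R*C² (N(C, R) = C²*R + R = R*C² + R = R + R*C²)
W = I*√71 (W = √(-10*(1 + 4²) + 99) = √(-10*(1 + 16) + 99) = √(-10*17 + 99) = √(-170 + 99) = √(-71) = I*√71 ≈ 8.4261*I)
v = 54 (v = -6 + 2*30 = -6 + 60 = 54)
180*(W + v) = 180*(I*√71 + 54) = 180*(54 + I*√71) = 9720 + 180*I*√71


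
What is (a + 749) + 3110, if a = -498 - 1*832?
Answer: 2529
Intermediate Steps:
a = -1330 (a = -498 - 832 = -1330)
(a + 749) + 3110 = (-1330 + 749) + 3110 = -581 + 3110 = 2529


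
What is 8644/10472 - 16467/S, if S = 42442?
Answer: 12151639/27778289 ≈ 0.43745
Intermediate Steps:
8644/10472 - 16467/S = 8644/10472 - 16467/42442 = 8644*(1/10472) - 16467*1/42442 = 2161/2618 - 16467/42442 = 12151639/27778289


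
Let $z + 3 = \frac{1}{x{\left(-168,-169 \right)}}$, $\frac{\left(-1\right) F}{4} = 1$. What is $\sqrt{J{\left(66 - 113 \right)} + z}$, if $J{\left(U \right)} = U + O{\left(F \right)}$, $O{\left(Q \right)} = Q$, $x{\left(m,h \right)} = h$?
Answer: $\frac{i \sqrt{9127}}{13} \approx 7.3489 i$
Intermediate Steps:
$F = -4$ ($F = \left(-4\right) 1 = -4$)
$z = - \frac{508}{169}$ ($z = -3 + \frac{1}{-169} = -3 - \frac{1}{169} = - \frac{508}{169} \approx -3.0059$)
$J{\left(U \right)} = -4 + U$ ($J{\left(U \right)} = U - 4 = -4 + U$)
$\sqrt{J{\left(66 - 113 \right)} + z} = \sqrt{\left(-4 + \left(66 - 113\right)\right) - \frac{508}{169}} = \sqrt{\left(-4 - 47\right) - \frac{508}{169}} = \sqrt{-51 - \frac{508}{169}} = \sqrt{- \frac{9127}{169}} = \frac{i \sqrt{9127}}{13}$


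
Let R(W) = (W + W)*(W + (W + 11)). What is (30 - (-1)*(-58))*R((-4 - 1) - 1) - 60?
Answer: -396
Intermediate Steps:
R(W) = 2*W*(11 + 2*W) (R(W) = (2*W)*(W + (11 + W)) = (2*W)*(11 + 2*W) = 2*W*(11 + 2*W))
(30 - (-1)*(-58))*R((-4 - 1) - 1) - 60 = (30 - (-1)*(-58))*(2*((-4 - 1) - 1)*(11 + 2*((-4 - 1) - 1))) - 60 = (30 - 1*58)*(2*(-5 - 1)*(11 + 2*(-5 - 1))) - 60 = (30 - 58)*(2*(-6)*(11 + 2*(-6))) - 60 = -56*(-6)*(11 - 12) - 60 = -56*(-6)*(-1) - 60 = -28*12 - 60 = -336 - 60 = -396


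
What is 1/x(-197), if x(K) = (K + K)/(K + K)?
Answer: 1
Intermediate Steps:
x(K) = 1 (x(K) = (2*K)/((2*K)) = (2*K)*(1/(2*K)) = 1)
1/x(-197) = 1/1 = 1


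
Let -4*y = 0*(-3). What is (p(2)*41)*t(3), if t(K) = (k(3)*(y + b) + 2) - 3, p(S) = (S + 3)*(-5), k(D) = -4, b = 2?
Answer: 9225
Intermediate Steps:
y = 0 (y = -0*(-3) = -1/4*0 = 0)
p(S) = -15 - 5*S (p(S) = (3 + S)*(-5) = -15 - 5*S)
t(K) = -9 (t(K) = (-4*(0 + 2) + 2) - 3 = (-4*2 + 2) - 3 = (-8 + 2) - 3 = -6 - 3 = -9)
(p(2)*41)*t(3) = ((-15 - 5*2)*41)*(-9) = ((-15 - 10)*41)*(-9) = -25*41*(-9) = -1025*(-9) = 9225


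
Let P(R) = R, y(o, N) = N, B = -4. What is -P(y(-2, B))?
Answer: 4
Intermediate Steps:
-P(y(-2, B)) = -1*(-4) = 4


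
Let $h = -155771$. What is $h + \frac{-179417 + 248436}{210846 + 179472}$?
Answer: $- \frac{60800156159}{390318} \approx -1.5577 \cdot 10^{5}$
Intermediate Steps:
$h + \frac{-179417 + 248436}{210846 + 179472} = -155771 + \frac{-179417 + 248436}{210846 + 179472} = -155771 + \frac{69019}{390318} = - \frac{60800156159}{390318}$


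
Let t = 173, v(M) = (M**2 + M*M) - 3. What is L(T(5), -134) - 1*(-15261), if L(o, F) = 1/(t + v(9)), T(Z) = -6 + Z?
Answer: 5066653/332 ≈ 15261.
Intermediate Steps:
v(M) = -3 + 2*M**2 (v(M) = (M**2 + M**2) - 3 = 2*M**2 - 3 = -3 + 2*M**2)
L(o, F) = 1/332 (L(o, F) = 1/(173 + (-3 + 2*9**2)) = 1/(173 + (-3 + 2*81)) = 1/(173 + (-3 + 162)) = 1/(173 + 159) = 1/332)
L(T(5), -134) - 1*(-15261) = 1/332 - 1*(-15261) = 1/332 + 15261 = 5066653/332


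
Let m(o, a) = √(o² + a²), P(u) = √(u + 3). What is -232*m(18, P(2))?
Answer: -232*√329 ≈ -4208.1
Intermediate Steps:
P(u) = √(3 + u)
m(o, a) = √(a² + o²)
-232*m(18, P(2)) = -232*√((√(3 + 2))² + 18²) = -232*√((√5)² + 324) = -232*√(5 + 324) = -232*√329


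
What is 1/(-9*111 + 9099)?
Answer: 1/8100 ≈ 0.00012346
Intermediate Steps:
1/(-9*111 + 9099) = 1/(-999 + 9099) = 1/8100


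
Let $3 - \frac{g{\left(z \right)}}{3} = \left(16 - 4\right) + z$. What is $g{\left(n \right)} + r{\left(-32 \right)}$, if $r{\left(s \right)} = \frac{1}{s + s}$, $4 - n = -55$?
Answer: $- \frac{13057}{64} \approx -204.02$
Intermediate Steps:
$n = 59$ ($n = 4 - -55 = 4 + 55 = 59$)
$r{\left(s \right)} = \frac{1}{2 s}$
$g{\left(z \right)} = -27 - 3 z$ ($g{\left(z \right)} = 9 - 3 \left(\left(16 - 4\right) + z\right) = 9 - 3 \left(12 + z\right) = 9 - \left(36 + 3 z\right) = -27 - 3 z$)
$g{\left(n \right)} + r{\left(-32 \right)} = \left(-27 - 177\right) + \frac{1}{2 \left(-32\right)} = \left(-27 - 177\right) + \frac{1}{2} \left(- \frac{1}{32}\right) = -204 - \frac{1}{64} = - \frac{13057}{64}$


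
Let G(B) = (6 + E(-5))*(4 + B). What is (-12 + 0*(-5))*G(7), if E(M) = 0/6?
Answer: -792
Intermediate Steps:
E(M) = 0 (E(M) = 0*(⅙) = 0)
G(B) = 24 + 6*B (G(B) = (6 + 0)*(4 + B) = 6*(4 + B) = 24 + 6*B)
(-12 + 0*(-5))*G(7) = (-12 + 0*(-5))*(24 + 6*7) = (-12 + 0)*(24 + 42) = -12*66 = -792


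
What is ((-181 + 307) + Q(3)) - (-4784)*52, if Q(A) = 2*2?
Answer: 248898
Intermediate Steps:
Q(A) = 4
((-181 + 307) + Q(3)) - (-4784)*52 = ((-181 + 307) + 4) - (-4784)*52 = (126 + 4) - 598*(-416) = 130 + 248768 = 248898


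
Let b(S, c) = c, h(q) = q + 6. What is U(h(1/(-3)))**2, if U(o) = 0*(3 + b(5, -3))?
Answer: 0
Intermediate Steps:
h(q) = 6 + q
U(o) = 0 (U(o) = 0*(3 - 3) = 0*0 = 0)
U(h(1/(-3)))**2 = 0**2 = 0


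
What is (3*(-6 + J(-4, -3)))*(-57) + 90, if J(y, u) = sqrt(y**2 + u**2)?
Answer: 261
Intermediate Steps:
J(y, u) = sqrt(u**2 + y**2)
(3*(-6 + J(-4, -3)))*(-57) + 90 = (3*(-6 + sqrt((-3)**2 + (-4)**2)))*(-57) + 90 = (3*(-6 + sqrt(9 + 16)))*(-57) + 90 = (3*(-6 + sqrt(25)))*(-57) + 90 = (3*(-6 + 5))*(-57) + 90 = (3*(-1))*(-57) + 90 = -3*(-57) + 90 = 171 + 90 = 261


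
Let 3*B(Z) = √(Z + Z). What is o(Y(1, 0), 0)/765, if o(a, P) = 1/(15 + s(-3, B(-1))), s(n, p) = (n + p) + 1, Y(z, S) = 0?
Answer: 13/129455 - I*√2/388365 ≈ 0.00010042 - 3.6415e-6*I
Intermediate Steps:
B(Z) = √2*√Z/3 (B(Z) = √(Z + Z)/3 = √(2*Z)/3 = (√2*√Z)/3 = √2*√Z/3)
s(n, p) = 1 + n + p
o(a, P) = 1/(13 + I*√2/3) (o(a, P) = 1/(15 + (1 - 3 + √2*√(-1)/3)) = 1/(15 + (1 - 3 + √2*I/3)) = 1/(15 + (1 - 3 + I*√2/3)) = 1/(15 + (-2 + I*√2/3)) = 1/(13 + I*√2/3))
o(Y(1, 0), 0)/765 = (117/1523 - 3*I*√2/1523)/765 = (117/1523 - 3*I*√2/1523)*(1/765) = 13/129455 - I*√2/388365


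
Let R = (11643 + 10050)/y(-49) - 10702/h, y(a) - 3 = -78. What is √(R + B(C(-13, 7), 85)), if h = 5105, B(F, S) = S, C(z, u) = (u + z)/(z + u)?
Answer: 68*I*√1162919/5105 ≈ 14.364*I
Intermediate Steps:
y(a) = -75 (y(a) = 3 - 78 = -75)
C(z, u) = 1 (C(z, u) = (u + z)/(u + z) = 1)
R = -7436361/25525 (R = (11643 + 10050)/(-75) - 10702/5105 = 21693*(-1/75) - 10702*1/5105 = -7231/25 - 10702/5105 = -7436361/25525 ≈ -291.34)
√(R + B(C(-13, 7), 85)) = √(-7436361/25525 + 85) = √(-5266736/25525) = 68*I*√1162919/5105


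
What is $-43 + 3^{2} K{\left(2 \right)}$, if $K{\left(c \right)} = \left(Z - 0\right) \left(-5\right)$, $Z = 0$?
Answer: $-43$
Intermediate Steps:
$K{\left(c \right)} = 0$ ($K{\left(c \right)} = \left(0 - 0\right) \left(-5\right) = \left(0 + 0\right) \left(-5\right) = 0 \left(-5\right) = 0$)
$-43 + 3^{2} K{\left(2 \right)} = -43 + 3^{2} \cdot 0 = -43 + 9 \cdot 0 = -43 + 0 = -43$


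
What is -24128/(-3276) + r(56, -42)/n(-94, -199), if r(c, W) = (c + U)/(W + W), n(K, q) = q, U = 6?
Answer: 26395/3582 ≈ 7.3688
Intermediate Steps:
r(c, W) = (6 + c)/(2*W) (r(c, W) = (c + 6)/(W + W) = (6 + c)/((2*W)) = (6 + c)*(1/(2*W)) = (6 + c)/(2*W))
-24128/(-3276) + r(56, -42)/n(-94, -199) = -24128/(-3276) + ((1/2)*(6 + 56)/(-42))/(-199) = -24128*(-1/3276) + ((1/2)*(-1/42)*62)*(-1/199) = 464/63 - 31/42*(-1/199) = 464/63 + 31/8358 = 26395/3582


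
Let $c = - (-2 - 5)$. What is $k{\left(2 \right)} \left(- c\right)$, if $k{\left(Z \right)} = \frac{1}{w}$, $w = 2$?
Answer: $- \frac{7}{2} \approx -3.5$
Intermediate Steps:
$k{\left(Z \right)} = \frac{1}{2}$
$c = 7$ ($c = \left(-1\right) \left(-7\right) = 7$)
$k{\left(2 \right)} \left(- c\right) = \frac{\left(-1\right) 7}{2} = \frac{1}{2} \left(-7\right) = - \frac{7}{2}$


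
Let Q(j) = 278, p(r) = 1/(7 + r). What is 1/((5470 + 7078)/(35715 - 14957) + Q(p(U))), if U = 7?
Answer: 10379/2891636 ≈ 0.0035893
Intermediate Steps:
1/((5470 + 7078)/(35715 - 14957) + Q(p(U))) = 1/((5470 + 7078)/(35715 - 14957) + 278) = 1/(12548/20758 + 278) = 1/(12548*(1/20758) + 278) = 1/(6274/10379 + 278) = 1/(2891636/10379) = 10379/2891636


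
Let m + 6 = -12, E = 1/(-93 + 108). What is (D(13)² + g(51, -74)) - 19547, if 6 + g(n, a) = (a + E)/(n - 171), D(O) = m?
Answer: -34611091/1800 ≈ -19228.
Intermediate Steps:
E = 1/15 ≈ 0.066667
m = -18 (m = -6 - 12 = -18)
D(O) = -18
g(n, a) = -6 + (1/15 + a)/(-171 + n) (g(n, a) = -6 + (a + 1/15)/(n - 171) = -6 + (1/15 + a)/(-171 + n))
(D(13)² + g(51, -74)) - 19547 = ((-18)² + (15391/15 - 74 - 6*51)/(-171 + 51)) - 19547 = (324 + (15391/15 - 74 - 306)/(-120)) - 19547 = (324 - 1/120*9691/15) - 19547 = (324 - 9691/1800) - 19547 = 573509/1800 - 19547 = -34611091/1800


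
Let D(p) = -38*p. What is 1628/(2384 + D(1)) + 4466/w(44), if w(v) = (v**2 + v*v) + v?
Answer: 383011/208794 ≈ 1.8344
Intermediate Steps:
w(v) = v + 2*v**2 (w(v) = (v**2 + v**2) + v = 2*v**2 + v = v + 2*v**2)
1628/(2384 + D(1)) + 4466/w(44) = 1628/(2384 - 38*1) + 4466/((44*(1 + 2*44))) = 1628/(2384 - 38) + 4466/((44*(1 + 88))) = 1628/2346 + 4466/((44*89)) = 1628*(1/2346) + 4466/3916 = 814/1173 + 4466*(1/3916) = 814/1173 + 203/178 = 383011/208794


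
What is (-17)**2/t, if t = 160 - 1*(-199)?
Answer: 289/359 ≈ 0.80501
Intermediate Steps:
t = 359 (t = 160 + 199 = 359)
(-17)**2/t = (-17)**2/359 = 289*(1/359) = 289/359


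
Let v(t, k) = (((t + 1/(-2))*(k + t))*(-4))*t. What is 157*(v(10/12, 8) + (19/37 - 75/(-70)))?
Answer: -18071171/13986 ≈ -1292.1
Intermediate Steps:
v(t, k) = -4*t*(-1/2 + t)*(k + t) (v(t, k) = (((t - 1/2)*(k + t))*(-4))*t = (((-1/2 + t)*(k + t))*(-4))*t = (-4*(-1/2 + t)*(k + t))*t = -4*t*(-1/2 + t)*(k + t))
157*(v(10/12, 8) + (19/37 - 75/(-70))) = 157*(2*(10/12)*(8 + 10/12 - 2*(10/12)**2 - 2*8*10/12) + (19/37 - 75/(-70))) = 157*(2*(10*(1/12))*(8 + 10*(1/12) - 2*(10*(1/12))**2 - 2*8*10*(1/12)) + (19*(1/37) - 75*(-1/70))) = 157*(2*(5/6)*(8 + 5/6 - 2*(5/6)**2 - 2*8*5/6) + (19/37 + 15/14)) = 157*(2*(5/6)*(8 + 5/6 - 2*25/36 - 40/3) + 821/518) = 157*(2*(5/6)*(8 + 5/6 - 25/18 - 40/3) + 821/518) = 157*(2*(5/6)*(-53/9) + 821/518) = 157*(-265/27 + 821/518) = 157*(-115103/13986) = -18071171/13986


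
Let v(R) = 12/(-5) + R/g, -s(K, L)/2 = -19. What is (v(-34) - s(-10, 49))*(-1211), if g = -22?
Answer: 2587907/55 ≈ 47053.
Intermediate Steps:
s(K, L) = 38 (s(K, L) = -2*(-19) = 38)
v(R) = -12/5 - R/22 (v(R) = 12/(-5) + R/(-22) = 12*(-⅕) + R*(-1/22) = -12/5 - R/22)
(v(-34) - s(-10, 49))*(-1211) = ((-12/5 - 1/22*(-34)) - 1*38)*(-1211) = ((-12/5 + 17/11) - 38)*(-1211) = (-47/55 - 38)*(-1211) = -2137/55*(-1211) = 2587907/55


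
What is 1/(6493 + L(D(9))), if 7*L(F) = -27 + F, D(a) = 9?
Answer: 7/45433 ≈ 0.00015407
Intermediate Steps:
L(F) = -27/7 + F/7 (L(F) = (-27 + F)/7 = -27/7 + F/7)
1/(6493 + L(D(9))) = 1/(6493 + (-27/7 + (⅐)*9)) = 1/(6493 + (-27/7 + 9/7)) = 1/(6493 - 18/7) = 1/(45433/7) = 7/45433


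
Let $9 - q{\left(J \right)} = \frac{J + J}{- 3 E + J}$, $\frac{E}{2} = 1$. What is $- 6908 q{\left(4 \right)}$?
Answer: $-89804$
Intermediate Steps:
$E = 2$ ($E = 2 \cdot 1 = 2$)
$q{\left(J \right)} = 9 - \frac{2 J}{-6 + J}$ ($q{\left(J \right)} = 9 - \frac{J + J}{\left(-3\right) 2 + J} = 9 - \frac{2 J}{-6 + J}$)
$- 6908 q{\left(4 \right)} = - 6908 \frac{-54 + 7 \cdot 4}{-6 + 4} = - 6908 \frac{-54 + 28}{-2} = - 6908 \left(\left(- \frac{1}{2}\right) \left(-26\right)\right) = \left(-6908\right) 13 = -89804$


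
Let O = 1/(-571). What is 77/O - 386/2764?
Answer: -60762587/1382 ≈ -43967.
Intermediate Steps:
O = -1/571 ≈ -0.0017513
77/O - 386/2764 = 77/(-1/571) - 386/2764 = 77*(-571) - 386*1/2764 = -43967 - 193/1382 = -60762587/1382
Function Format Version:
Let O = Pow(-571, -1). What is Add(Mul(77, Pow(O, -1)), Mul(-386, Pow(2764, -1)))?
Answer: Rational(-60762587, 1382) ≈ -43967.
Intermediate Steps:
O = Rational(-1, 571) ≈ -0.0017513
Add(Mul(77, Pow(O, -1)), Mul(-386, Pow(2764, -1))) = Add(Mul(77, Pow(Rational(-1, 571), -1)), Mul(-386, Pow(2764, -1))) = Add(Mul(77, -571), Mul(-386, Rational(1, 2764))) = Add(-43967, Rational(-193, 1382)) = Rational(-60762587, 1382)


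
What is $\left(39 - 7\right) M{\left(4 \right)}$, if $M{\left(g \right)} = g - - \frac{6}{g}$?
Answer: $176$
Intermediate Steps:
$M{\left(g \right)} = g + \frac{6}{g}$
$\left(39 - 7\right) M{\left(4 \right)} = \left(39 - 7\right) \left(4 + \frac{6}{4}\right) = 32 \left(4 + 6 \cdot \frac{1}{4}\right) = 32 \left(4 + \frac{3}{2}\right) = 32 \cdot \frac{11}{2} = 176$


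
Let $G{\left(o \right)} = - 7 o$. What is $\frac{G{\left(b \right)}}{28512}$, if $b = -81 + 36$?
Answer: $\frac{35}{3168} \approx 0.011048$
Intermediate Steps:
$b = -45$
$\frac{G{\left(b \right)}}{28512} = \frac{\left(-7\right) \left(-45\right)}{28512} = 315 \cdot \frac{1}{28512} = \frac{35}{3168}$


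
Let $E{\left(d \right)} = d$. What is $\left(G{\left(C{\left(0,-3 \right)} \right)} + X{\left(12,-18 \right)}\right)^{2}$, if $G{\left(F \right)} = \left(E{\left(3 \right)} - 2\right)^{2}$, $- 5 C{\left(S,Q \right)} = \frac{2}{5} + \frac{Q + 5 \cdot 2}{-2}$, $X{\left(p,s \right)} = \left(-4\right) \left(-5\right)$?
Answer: $441$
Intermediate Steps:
$X{\left(p,s \right)} = 20$
$C{\left(S,Q \right)} = \frac{23}{25} + \frac{Q}{10}$ ($C{\left(S,Q \right)} = - \frac{\frac{2}{5} + \frac{Q + 5 \cdot 2}{-2}}{5} = - \frac{2 \cdot \frac{1}{5} + \left(Q + 10\right) \left(- \frac{1}{2}\right)}{5} = - \frac{\frac{2}{5} + \left(10 + Q\right) \left(- \frac{1}{2}\right)}{5} = - \frac{\frac{2}{5} - \left(5 + \frac{Q}{2}\right)}{5} = - \frac{- \frac{23}{5} - \frac{Q}{2}}{5} = \frac{23}{25} + \frac{Q}{10}$)
$G{\left(F \right)} = 1$ ($G{\left(F \right)} = \left(3 - 2\right)^{2} = 1^{2} = 1$)
$\left(G{\left(C{\left(0,-3 \right)} \right)} + X{\left(12,-18 \right)}\right)^{2} = \left(1 + 20\right)^{2} = 21^{2} = 441$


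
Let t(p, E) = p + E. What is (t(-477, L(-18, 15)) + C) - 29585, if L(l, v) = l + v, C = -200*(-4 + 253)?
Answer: -79865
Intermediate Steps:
C = -49800 (C = -200*249 = -49800)
t(p, E) = E + p
(t(-477, L(-18, 15)) + C) - 29585 = (((-18 + 15) - 477) - 49800) - 29585 = ((-3 - 477) - 49800) - 29585 = (-480 - 49800) - 29585 = -50280 - 29585 = -79865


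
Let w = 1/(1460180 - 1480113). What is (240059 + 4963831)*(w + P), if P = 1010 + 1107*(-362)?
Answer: -41463026510737770/19933 ≈ -2.0801e+12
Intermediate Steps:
P = -399724 (P = 1010 - 400734 = -399724)
w = -1/19933 (w = 1/(-19933) = -1/19933 ≈ -5.0168e-5)
(240059 + 4963831)*(w + P) = (240059 + 4963831)*(-1/19933 - 399724) = 5203890*(-7967698493/19933) = -41463026510737770/19933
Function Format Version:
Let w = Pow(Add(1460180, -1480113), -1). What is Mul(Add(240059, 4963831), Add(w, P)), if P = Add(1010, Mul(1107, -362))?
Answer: Rational(-41463026510737770, 19933) ≈ -2.0801e+12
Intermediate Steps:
P = -399724 (P = Add(1010, -400734) = -399724)
w = Rational(-1, 19933) (w = Pow(-19933, -1) = Rational(-1, 19933) ≈ -5.0168e-5)
Mul(Add(240059, 4963831), Add(w, P)) = Mul(Add(240059, 4963831), Add(Rational(-1, 19933), -399724)) = Mul(5203890, Rational(-7967698493, 19933)) = Rational(-41463026510737770, 19933)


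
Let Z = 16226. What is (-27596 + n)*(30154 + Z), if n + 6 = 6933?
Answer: -958628220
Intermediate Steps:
n = 6927 (n = -6 + 6933 = 6927)
(-27596 + n)*(30154 + Z) = (-27596 + 6927)*(30154 + 16226) = -20669*46380 = -958628220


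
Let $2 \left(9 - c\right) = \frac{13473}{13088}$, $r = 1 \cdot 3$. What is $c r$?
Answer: $\frac{666333}{26176} \approx 25.456$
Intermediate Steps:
$r = 3$
$c = \frac{222111}{26176}$ ($c = 9 - \frac{13473 \cdot \frac{1}{13088}}{2} = 9 - \frac{13473}{26176} = \frac{222111}{26176} \approx 8.4853$)
$c r = \frac{222111}{26176} \cdot 3 = \frac{666333}{26176}$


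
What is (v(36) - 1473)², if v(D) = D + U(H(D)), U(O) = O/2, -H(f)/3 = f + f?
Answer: 2387025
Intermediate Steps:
H(f) = -6*f (H(f) = -3*(f + f) = -6*f)
U(O) = O/2 (U(O) = O*(½) = O/2)
v(D) = -2*D (v(D) = D + (-6*D)/2 = D - 3*D = -2*D)
(v(36) - 1473)² = (-2*36 - 1473)² = (-72 - 1473)² = (-1545)² = 2387025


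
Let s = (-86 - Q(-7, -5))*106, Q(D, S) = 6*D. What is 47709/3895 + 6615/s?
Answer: 10355229/956120 ≈ 10.830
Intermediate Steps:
s = -4664 (s = (-86 - 6*(-7))*106 = (-86 - 1*(-42))*106 = (-86 + 42)*106 = -44*106 = -4664)
47709/3895 + 6615/s = 47709/3895 + 6615/(-4664) = 47709*(1/3895) + 6615*(-1/4664) = 2511/205 - 6615/4664 = 10355229/956120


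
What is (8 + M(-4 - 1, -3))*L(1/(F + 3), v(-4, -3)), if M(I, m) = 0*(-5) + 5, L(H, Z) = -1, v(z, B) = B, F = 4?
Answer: -13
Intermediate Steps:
M(I, m) = 5 (M(I, m) = 0 + 5 = 5)
(8 + M(-4 - 1, -3))*L(1/(F + 3), v(-4, -3)) = (8 + 5)*(-1) = 13*(-1) = -13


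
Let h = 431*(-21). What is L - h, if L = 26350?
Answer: 35401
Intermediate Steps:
h = -9051
L - h = 26350 - 1*(-9051) = 26350 + 9051 = 35401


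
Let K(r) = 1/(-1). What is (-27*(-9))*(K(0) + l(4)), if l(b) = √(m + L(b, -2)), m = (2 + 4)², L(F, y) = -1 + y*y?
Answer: -243 + 243*√39 ≈ 1274.5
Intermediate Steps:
L(F, y) = -1 + y²
K(r) = -1 (K(r) = 1*(-1) = -1)
m = 36 (m = 6² = 36)
l(b) = √39 (l(b) = √(36 + (-1 + (-2)²)) = √(36 + (-1 + 4)) = √(36 + 3) = √39)
(-27*(-9))*(K(0) + l(4)) = (-27*(-9))*(-1 + √39) = 243*(-1 + √39) = -243 + 243*√39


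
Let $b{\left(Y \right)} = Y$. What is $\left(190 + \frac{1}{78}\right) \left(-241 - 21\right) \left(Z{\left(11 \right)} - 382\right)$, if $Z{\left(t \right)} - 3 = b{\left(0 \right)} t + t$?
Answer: $\frac{714490768}{39} \approx 1.832 \cdot 10^{7}$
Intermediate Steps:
$Z{\left(t \right)} = 3 + t$ ($Z{\left(t \right)} = 3 + \left(0 t + t\right) = 3 + \left(0 + t\right) = 3 + t$)
$\left(190 + \frac{1}{78}\right) \left(-241 - 21\right) \left(Z{\left(11 \right)} - 382\right) = \left(190 + \frac{1}{78}\right) \left(-241 - 21\right) \left(\left(3 + 11\right) - 382\right) = \left(190 + \frac{1}{78}\right) \left(-262\right) \left(14 - 382\right) = \frac{14821}{78} \left(-262\right) \left(-368\right) = \left(- \frac{1941551}{39}\right) \left(-368\right) = \frac{714490768}{39}$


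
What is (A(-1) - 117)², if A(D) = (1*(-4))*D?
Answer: 12769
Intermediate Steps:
A(D) = -4*D
(A(-1) - 117)² = (-4*(-1) - 117)² = (4 - 117)² = (-113)² = 12769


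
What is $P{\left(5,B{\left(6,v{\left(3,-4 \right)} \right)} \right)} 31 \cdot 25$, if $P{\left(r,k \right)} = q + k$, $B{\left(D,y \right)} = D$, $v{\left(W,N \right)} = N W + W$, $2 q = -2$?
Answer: $3875$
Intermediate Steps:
$q = -1$ ($q = \frac{1}{2} \left(-2\right) = -1$)
$v{\left(W,N \right)} = W + N W$
$P{\left(r,k \right)} = -1 + k$
$P{\left(5,B{\left(6,v{\left(3,-4 \right)} \right)} \right)} 31 \cdot 25 = \left(-1 + 6\right) 31 \cdot 25 = 5 \cdot 31 \cdot 25 = 155 \cdot 25 = 3875$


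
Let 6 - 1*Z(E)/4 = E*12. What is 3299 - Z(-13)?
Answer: 2651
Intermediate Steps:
Z(E) = 24 - 48*E (Z(E) = 24 - 4*E*12 = 24 - 48*E)
3299 - Z(-13) = 3299 - (24 - 48*(-13)) = 3299 - (24 + 624) = 3299 - 1*648 = 3299 - 648 = 2651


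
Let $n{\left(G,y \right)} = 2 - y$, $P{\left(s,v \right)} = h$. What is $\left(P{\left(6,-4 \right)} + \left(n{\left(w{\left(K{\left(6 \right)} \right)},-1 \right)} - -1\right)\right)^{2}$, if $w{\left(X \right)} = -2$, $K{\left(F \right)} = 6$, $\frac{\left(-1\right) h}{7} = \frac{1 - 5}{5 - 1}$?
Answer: $121$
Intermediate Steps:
$h = 7$ ($h = - 7 \frac{1 - 5}{5 - 1} = - 7 \left(- \frac{4}{4}\right) = - 7 \left(\left(-4\right) \frac{1}{4}\right) = \left(-7\right) \left(-1\right) = 7$)
$P{\left(s,v \right)} = 7$
$\left(P{\left(6,-4 \right)} + \left(n{\left(w{\left(K{\left(6 \right)} \right)},-1 \right)} - -1\right)\right)^{2} = \left(7 + \left(\left(2 - -1\right) - -1\right)\right)^{2} = \left(7 + \left(\left(2 + 1\right) + 1\right)\right)^{2} = \left(7 + \left(3 + 1\right)\right)^{2} = \left(7 + 4\right)^{2} = 11^{2} = 121$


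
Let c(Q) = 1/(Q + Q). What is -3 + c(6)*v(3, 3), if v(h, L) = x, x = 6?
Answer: -5/2 ≈ -2.5000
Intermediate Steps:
c(Q) = 1/(2*Q)
v(h, L) = 6
-3 + c(6)*v(3, 3) = -3 + ((½)/6)*6 = -3 + ((½)*(⅙))*6 = -3 + (1/12)*6 = -3 + ½ = -5/2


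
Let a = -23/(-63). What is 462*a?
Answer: 506/3 ≈ 168.67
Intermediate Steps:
a = 23/63 (a = -23*(-1/63) = 23/63 ≈ 0.36508)
462*a = 462*(23/63) = 506/3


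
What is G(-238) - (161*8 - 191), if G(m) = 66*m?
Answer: -16805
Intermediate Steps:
G(-238) - (161*8 - 191) = 66*(-238) - (161*8 - 191) = -15708 - (1288 - 191) = -15708 - 1*1097 = -15708 - 1097 = -16805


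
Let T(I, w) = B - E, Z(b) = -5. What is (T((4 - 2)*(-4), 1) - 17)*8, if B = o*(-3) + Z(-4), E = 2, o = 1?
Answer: -216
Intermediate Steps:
B = -8 (B = 1*(-3) - 5 = -3 - 5 = -8)
T(I, w) = -10 (T(I, w) = -8 - 1*2 = -8 - 2 = -10)
(T((4 - 2)*(-4), 1) - 17)*8 = (-10 - 17)*8 = -27*8 = -216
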